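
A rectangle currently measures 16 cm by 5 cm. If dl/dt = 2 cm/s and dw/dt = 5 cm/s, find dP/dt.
14 cm/s

P = 2(l + w)
dP/dt = 2(dl/dt + dw/dt) = 2(2 + 5) = 14 cm/s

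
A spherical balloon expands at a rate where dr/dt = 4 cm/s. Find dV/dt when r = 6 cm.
576π cm³/s

V = (4/3)πr³
dV/dt = dV/dr · dr/dt = 4πr² · 4
At r = 6: dV/dt = 576π cm³/s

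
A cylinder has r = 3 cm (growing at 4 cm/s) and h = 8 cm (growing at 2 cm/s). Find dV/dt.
210π cm³/s

V = πr²h
dV/dt = 2πrh·dr/dt + πr²·dh/dt
= 2π(3)(8)(4) + π(3)²(2)
= 210π cm³/s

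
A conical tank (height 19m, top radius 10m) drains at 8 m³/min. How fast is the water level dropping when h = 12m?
361/(1800π) ≈ 0.06384 m/min

r/h = 10/19, so r = (10/19)h
V = (1/3)πr²h = (1/3)π((10/19)h)²h = (100/1083)πh³
dV/dh = (100/361)πh²
dh/dt = (dV/dt)/(dV/dh) = -8/((100/361)π·12²) = -361/(1800π) m/min
The level is dropping at 361/(1800π) ≈ 0.06384 m/min.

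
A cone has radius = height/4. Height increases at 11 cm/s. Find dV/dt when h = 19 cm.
3971π/16 cm³/s

V = (1/3)π(h/4)²h = πh³/48
dV/dt = πh²/16 · 11
At h = 19: dV/dt = 3971π/16 cm³/s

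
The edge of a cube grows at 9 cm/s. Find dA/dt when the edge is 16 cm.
1728 cm²/s

A = 6s²
dA/dt = 12s · ds/dt = 12·16·9 = 1728 cm²/s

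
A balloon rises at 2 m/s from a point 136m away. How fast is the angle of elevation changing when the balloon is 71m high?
0.011556 rad/s

tan(θ) = y/136
sec²(θ) · dθ/dt = (1/136) · dy/dt
dθ/dt = cos²(θ)/136 · 2 = 136/(136² + 71²) · 2
dθ/dt = 0.011556 rad/s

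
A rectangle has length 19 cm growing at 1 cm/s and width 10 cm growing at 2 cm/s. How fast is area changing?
48 cm²/s

A = lw
dA/dt = w·dl/dt + l·dw/dt = 10·1 + 19·2 = 48 cm²/s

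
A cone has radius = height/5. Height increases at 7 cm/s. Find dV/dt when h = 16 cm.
1792π/25 cm³/s

V = (1/3)π(h/5)²h = πh³/75
dV/dt = πh²/25 · 7
At h = 16: dV/dt = 1792π/25 cm³/s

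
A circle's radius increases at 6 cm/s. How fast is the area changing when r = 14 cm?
168π cm²/s

A = πr²
dA/dt = 2πr · dr/dt = 2π(14)(6) = 168π cm²/s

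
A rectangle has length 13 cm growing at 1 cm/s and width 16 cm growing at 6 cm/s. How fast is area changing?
94 cm²/s

A = lw
dA/dt = w·dl/dt + l·dw/dt = 16·1 + 13·6 = 94 cm²/s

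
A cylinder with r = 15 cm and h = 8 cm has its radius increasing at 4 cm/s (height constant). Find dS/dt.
304π cm²/s

S = 2πrh + 2πr² (lateral + bases)
dS/dt = (2πh + 4πr)·dr/dt = (2π·8 + 4π·15)·4
= 304π cm²/s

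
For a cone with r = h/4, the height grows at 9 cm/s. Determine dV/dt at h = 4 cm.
9π cm³/s

V = (1/3)π(h/4)²h = πh³/48
dV/dt = πh²/16 · 9
At h = 4: dV/dt = 9π cm³/s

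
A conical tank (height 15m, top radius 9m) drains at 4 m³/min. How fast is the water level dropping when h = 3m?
100/(81π) ≈ 0.393 m/min

r/h = 9/15, so r = (3/5)h
V = (1/3)πr²h = (1/3)π((3/5)h)²h = (3/25)πh³
dV/dh = (9/25)πh²
dh/dt = (dV/dt)/(dV/dh) = -4/((9/25)π·3²) = -100/(81π) m/min
The level is dropping at 100/(81π) ≈ 0.393 m/min.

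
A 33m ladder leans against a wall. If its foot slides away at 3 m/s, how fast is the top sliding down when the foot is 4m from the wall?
12√1073/1073 ≈ 0.3663 m/s

x² + y² = 33²
2x·dx/dt + 2y·dy/dt = 0
dy/dt = -x/y · dx/dt = -4/√1073 · 3 = -12√1073/1073 m/s
The top is descending at 12√1073/1073 ≈ 0.3663 m/s.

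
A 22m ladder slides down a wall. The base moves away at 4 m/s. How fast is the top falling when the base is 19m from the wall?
76√123/123 ≈ 6.853 m/s

x² + y² = 22²
2x·dx/dt + 2y·dy/dt = 0
dy/dt = -x/y · dx/dt = -19/√123 · 4 = -76√123/123 m/s
The top is descending at 76√123/123 ≈ 6.853 m/s.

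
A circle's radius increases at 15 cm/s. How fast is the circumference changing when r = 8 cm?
30π cm/s

C = 2πr
dC/dt = 2π · dr/dt = 2π · 15 = 30π cm/s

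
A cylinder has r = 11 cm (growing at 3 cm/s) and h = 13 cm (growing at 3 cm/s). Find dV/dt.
1221π cm³/s

V = πr²h
dV/dt = 2πrh·dr/dt + πr²·dh/dt
= 2π(11)(13)(3) + π(11)²(3)
= 1221π cm³/s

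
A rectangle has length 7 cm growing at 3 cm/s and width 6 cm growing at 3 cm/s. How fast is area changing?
39 cm²/s

A = lw
dA/dt = w·dl/dt + l·dw/dt = 6·3 + 7·3 = 39 cm²/s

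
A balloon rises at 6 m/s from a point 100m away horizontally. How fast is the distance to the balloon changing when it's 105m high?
126/29 ≈ 4.345 m/s

z² = 100² + y²
z = √(100² + 105²) = 145
dz/dt = y/z · dy/dt = 105/145 · 6 = 126/29 ≈ 4.345 m/s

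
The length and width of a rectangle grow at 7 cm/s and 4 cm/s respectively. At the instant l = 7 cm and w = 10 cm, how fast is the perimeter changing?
22 cm/s

P = 2(l + w)
dP/dt = 2(dl/dt + dw/dt) = 2(7 + 4) = 22 cm/s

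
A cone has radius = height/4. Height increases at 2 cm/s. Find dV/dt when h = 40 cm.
200π cm³/s

V = (1/3)π(h/4)²h = πh³/48
dV/dt = πh²/16 · 2
At h = 40: dV/dt = 200π cm³/s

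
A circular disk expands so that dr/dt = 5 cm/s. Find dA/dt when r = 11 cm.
110π cm²/s

A = πr²
dA/dt = 2πr · dr/dt = 2π(11)(5) = 110π cm²/s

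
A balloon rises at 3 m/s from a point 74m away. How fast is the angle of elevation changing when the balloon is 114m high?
0.012018 rad/s

tan(θ) = y/74
sec²(θ) · dθ/dt = (1/74) · dy/dt
dθ/dt = cos²(θ)/74 · 3 = 74/(74² + 114²) · 3
dθ/dt = 0.012018 rad/s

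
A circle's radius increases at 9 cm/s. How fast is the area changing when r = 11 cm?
198π cm²/s

A = πr²
dA/dt = 2πr · dr/dt = 2π(11)(9) = 198π cm²/s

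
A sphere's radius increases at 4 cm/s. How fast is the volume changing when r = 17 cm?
4624π cm³/s

V = (4/3)πr³
dV/dt = dV/dr · dr/dt = 4πr² · 4
At r = 17: dV/dt = 4624π cm³/s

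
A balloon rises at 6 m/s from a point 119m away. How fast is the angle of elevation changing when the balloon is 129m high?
0.02318 rad/s

tan(θ) = y/119
sec²(θ) · dθ/dt = (1/119) · dy/dt
dθ/dt = cos²(θ)/119 · 6 = 119/(119² + 129²) · 6
dθ/dt = 0.02318 rad/s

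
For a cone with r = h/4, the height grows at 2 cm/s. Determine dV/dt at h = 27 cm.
729π/8 cm³/s

V = (1/3)π(h/4)²h = πh³/48
dV/dt = πh²/16 · 2
At h = 27: dV/dt = 729π/8 cm³/s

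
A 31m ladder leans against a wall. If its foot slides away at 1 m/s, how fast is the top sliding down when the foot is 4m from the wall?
4√105/315 ≈ 0.1301 m/s

x² + y² = 31²
2x·dx/dt + 2y·dy/dt = 0
dy/dt = -x/y · dx/dt = -4/(3√105) · 1 = -4√105/315 m/s
The top is descending at 4√105/315 ≈ 0.1301 m/s.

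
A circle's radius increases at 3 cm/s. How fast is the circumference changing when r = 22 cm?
6π cm/s

C = 2πr
dC/dt = 2π · dr/dt = 2π · 3 = 6π cm/s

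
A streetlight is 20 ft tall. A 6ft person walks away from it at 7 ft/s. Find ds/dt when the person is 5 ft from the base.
3 ft/s

By similar triangles: 20/(x+s) = 6/s
Solving: s = 6x/14
ds/dt = 6/14 · dx/dt = 3/7 · 7 = 3 ft/s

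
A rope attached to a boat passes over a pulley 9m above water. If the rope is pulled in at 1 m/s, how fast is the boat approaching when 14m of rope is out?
14√115/115 ≈ 1.306 m/s

rope² = x² + 9²
x = √(14² - 9²) = √115
dx/dt = (rope/x) · d(rope)/dt = (14/√115) · (-1) = -14√115/115 m/s
The boat approaches at 14√115/115 ≈ 1.306 m/s.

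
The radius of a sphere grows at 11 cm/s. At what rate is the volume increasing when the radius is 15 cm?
9900π cm³/s

V = (4/3)πr³
dV/dt = dV/dr · dr/dt = 4πr² · 11
At r = 15: dV/dt = 9900π cm³/s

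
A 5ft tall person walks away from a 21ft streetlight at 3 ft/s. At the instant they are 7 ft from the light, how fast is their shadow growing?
15/16 ft/s

By similar triangles: 21/(x+s) = 5/s
Solving: s = 5x/16
ds/dt = 5/16 · dx/dt = 5/16 · 3 = 15/16 ft/s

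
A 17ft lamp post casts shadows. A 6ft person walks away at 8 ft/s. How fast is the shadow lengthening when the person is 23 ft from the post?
48/11 ft/s

By similar triangles: 17/(x+s) = 6/s
Solving: s = 6x/11
ds/dt = 6/11 · dx/dt = 6/11 · 8 = 48/11 ft/s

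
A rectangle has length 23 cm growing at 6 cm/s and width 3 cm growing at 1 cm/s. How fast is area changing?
41 cm²/s

A = lw
dA/dt = w·dl/dt + l·dw/dt = 3·6 + 23·1 = 41 cm²/s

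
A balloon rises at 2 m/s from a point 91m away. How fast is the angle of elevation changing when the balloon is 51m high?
0.016725 rad/s

tan(θ) = y/91
sec²(θ) · dθ/dt = (1/91) · dy/dt
dθ/dt = cos²(θ)/91 · 2 = 91/(91² + 51²) · 2
dθ/dt = 0.016725 rad/s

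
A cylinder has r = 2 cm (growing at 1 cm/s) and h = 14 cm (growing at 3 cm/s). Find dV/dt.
68π cm³/s

V = πr²h
dV/dt = 2πrh·dr/dt + πr²·dh/dt
= 2π(2)(14)(1) + π(2)²(3)
= 68π cm³/s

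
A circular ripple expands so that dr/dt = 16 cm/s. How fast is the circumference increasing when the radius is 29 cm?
32π cm/s

C = 2πr
dC/dt = 2π · dr/dt = 2π · 16 = 32π cm/s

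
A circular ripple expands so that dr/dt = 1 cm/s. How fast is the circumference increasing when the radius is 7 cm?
2π cm/s

C = 2πr
dC/dt = 2π · dr/dt = 2π · 1 = 2π cm/s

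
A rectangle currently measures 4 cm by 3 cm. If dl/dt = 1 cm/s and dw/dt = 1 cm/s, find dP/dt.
4 cm/s

P = 2(l + w)
dP/dt = 2(dl/dt + dw/dt) = 2(1 + 1) = 4 cm/s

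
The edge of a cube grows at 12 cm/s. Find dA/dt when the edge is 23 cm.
3312 cm²/s

A = 6s²
dA/dt = 12s · ds/dt = 12·23·12 = 3312 cm²/s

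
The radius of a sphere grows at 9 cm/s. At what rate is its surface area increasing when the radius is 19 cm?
1368π cm²/s

S = 4πr²
dS/dt = dS/dr · dr/dt = 8πr · 9
At r = 19: dS/dt = 1368π cm²/s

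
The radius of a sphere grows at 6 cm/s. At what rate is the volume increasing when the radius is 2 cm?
96π cm³/s

V = (4/3)πr³
dV/dt = dV/dr · dr/dt = 4πr² · 6
At r = 2: dV/dt = 96π cm³/s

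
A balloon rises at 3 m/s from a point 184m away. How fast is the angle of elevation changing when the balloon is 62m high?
0.014642 rad/s

tan(θ) = y/184
sec²(θ) · dθ/dt = (1/184) · dy/dt
dθ/dt = cos²(θ)/184 · 3 = 184/(184² + 62²) · 3
dθ/dt = 0.014642 rad/s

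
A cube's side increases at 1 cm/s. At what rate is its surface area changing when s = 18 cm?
216 cm²/s

A = 6s²
dA/dt = 12s · ds/dt = 12·18·1 = 216 cm²/s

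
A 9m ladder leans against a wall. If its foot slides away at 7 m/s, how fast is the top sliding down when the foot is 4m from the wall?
28√65/65 ≈ 3.473 m/s

x² + y² = 9²
2x·dx/dt + 2y·dy/dt = 0
dy/dt = -x/y · dx/dt = -4/√65 · 7 = -28√65/65 m/s
The top is descending at 28√65/65 ≈ 3.473 m/s.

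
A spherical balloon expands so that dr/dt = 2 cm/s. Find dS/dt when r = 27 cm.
432π cm²/s

S = 4πr²
dS/dt = dS/dr · dr/dt = 8πr · 2
At r = 27: dS/dt = 432π cm²/s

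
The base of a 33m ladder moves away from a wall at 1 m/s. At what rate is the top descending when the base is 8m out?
8√41/205 ≈ 0.2499 m/s

x² + y² = 33²
2x·dx/dt + 2y·dy/dt = 0
dy/dt = -x/y · dx/dt = -8/(5√41) · 1 = -8√41/205 m/s
The top is descending at 8√41/205 ≈ 0.2499 m/s.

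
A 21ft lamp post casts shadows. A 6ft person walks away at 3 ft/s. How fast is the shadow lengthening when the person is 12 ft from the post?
6/5 ft/s

By similar triangles: 21/(x+s) = 6/s
Solving: s = 6x/15
ds/dt = 6/15 · dx/dt = 2/5 · 3 = 6/5 ft/s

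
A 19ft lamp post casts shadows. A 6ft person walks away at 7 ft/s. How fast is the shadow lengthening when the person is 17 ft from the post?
42/13 ft/s

By similar triangles: 19/(x+s) = 6/s
Solving: s = 6x/13
ds/dt = 6/13 · dx/dt = 6/13 · 7 = 42/13 ft/s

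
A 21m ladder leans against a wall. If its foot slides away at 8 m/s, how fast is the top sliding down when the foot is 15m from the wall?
10√6/3 ≈ 8.165 m/s

x² + y² = 21²
2x·dx/dt + 2y·dy/dt = 0
dy/dt = -x/y · dx/dt = -15/(6√6) · 8 = -10√6/3 m/s
The top is descending at 10√6/3 ≈ 8.165 m/s.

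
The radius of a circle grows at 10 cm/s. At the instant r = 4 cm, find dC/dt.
20π cm/s

C = 2πr
dC/dt = 2π · dr/dt = 2π · 10 = 20π cm/s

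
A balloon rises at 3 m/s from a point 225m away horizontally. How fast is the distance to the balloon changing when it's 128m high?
384√67009/67009 ≈ 1.483 m/s

z² = 225² + y²
z = √(225² + 128²) = √67009
dz/dt = y/z · dy/dt = 128/√67009 · 3 = 384√67009/67009 ≈ 1.483 m/s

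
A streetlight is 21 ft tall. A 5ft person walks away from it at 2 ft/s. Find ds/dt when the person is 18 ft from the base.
5/8 ft/s

By similar triangles: 21/(x+s) = 5/s
Solving: s = 5x/16
ds/dt = 5/16 · dx/dt = 5/16 · 2 = 5/8 ft/s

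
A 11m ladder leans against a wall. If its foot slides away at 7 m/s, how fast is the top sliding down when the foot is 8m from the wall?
56√57/57 ≈ 7.417 m/s

x² + y² = 11²
2x·dx/dt + 2y·dy/dt = 0
dy/dt = -x/y · dx/dt = -8/√57 · 7 = -56√57/57 m/s
The top is descending at 56√57/57 ≈ 7.417 m/s.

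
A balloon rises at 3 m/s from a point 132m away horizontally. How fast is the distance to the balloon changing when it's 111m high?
111√3305/3305 ≈ 1.931 m/s

z² = 132² + y²
z = √(132² + 111²) = 3√3305
dz/dt = y/z · dy/dt = 111/(3√3305) · 3 = 111√3305/3305 ≈ 1.931 m/s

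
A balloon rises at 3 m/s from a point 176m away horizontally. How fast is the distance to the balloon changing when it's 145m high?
435√52001/52001 ≈ 1.908 m/s

z² = 176² + y²
z = √(176² + 145²) = √52001
dz/dt = y/z · dy/dt = 145/√52001 · 3 = 435√52001/52001 ≈ 1.908 m/s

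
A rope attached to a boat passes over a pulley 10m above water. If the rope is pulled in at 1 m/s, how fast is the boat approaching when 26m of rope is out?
13/12 ≈ 1.083 m/s

rope² = x² + 10²
x = √(26² - 10²) = 24
dx/dt = (rope/x) · d(rope)/dt = (26/24) · (-1) = -13/12 m/s
The boat approaches at 13/12 ≈ 1.083 m/s.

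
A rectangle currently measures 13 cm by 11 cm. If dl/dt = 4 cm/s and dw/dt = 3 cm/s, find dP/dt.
14 cm/s

P = 2(l + w)
dP/dt = 2(dl/dt + dw/dt) = 2(4 + 3) = 14 cm/s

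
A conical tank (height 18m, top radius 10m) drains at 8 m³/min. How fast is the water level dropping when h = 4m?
81/(50π) ≈ 0.5157 m/min

r/h = 10/18, so r = (5/9)h
V = (1/3)πr²h = (1/3)π((5/9)h)²h = (25/243)πh³
dV/dh = (25/81)πh²
dh/dt = (dV/dt)/(dV/dh) = -8/((25/81)π·4²) = -81/(50π) m/min
The level is dropping at 81/(50π) ≈ 0.5157 m/min.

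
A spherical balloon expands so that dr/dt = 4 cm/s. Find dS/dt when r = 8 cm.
256π cm²/s

S = 4πr²
dS/dt = dS/dr · dr/dt = 8πr · 4
At r = 8: dS/dt = 256π cm²/s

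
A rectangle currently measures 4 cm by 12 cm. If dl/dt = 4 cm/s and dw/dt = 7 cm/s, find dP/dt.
22 cm/s

P = 2(l + w)
dP/dt = 2(dl/dt + dw/dt) = 2(4 + 7) = 22 cm/s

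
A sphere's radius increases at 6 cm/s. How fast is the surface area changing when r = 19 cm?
912π cm²/s

S = 4πr²
dS/dt = dS/dr · dr/dt = 8πr · 6
At r = 19: dS/dt = 912π cm²/s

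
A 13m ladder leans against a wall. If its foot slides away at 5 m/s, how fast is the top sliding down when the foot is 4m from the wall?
20√17/51 ≈ 1.617 m/s

x² + y² = 13²
2x·dx/dt + 2y·dy/dt = 0
dy/dt = -x/y · dx/dt = -4/(3√17) · 5 = -20√17/51 m/s
The top is descending at 20√17/51 ≈ 1.617 m/s.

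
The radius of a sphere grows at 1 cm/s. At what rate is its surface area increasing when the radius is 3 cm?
24π cm²/s

S = 4πr²
dS/dt = dS/dr · dr/dt = 8πr · 1
At r = 3: dS/dt = 24π cm²/s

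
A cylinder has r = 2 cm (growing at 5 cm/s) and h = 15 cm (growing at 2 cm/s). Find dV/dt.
308π cm³/s

V = πr²h
dV/dt = 2πrh·dr/dt + πr²·dh/dt
= 2π(2)(15)(5) + π(2)²(2)
= 308π cm³/s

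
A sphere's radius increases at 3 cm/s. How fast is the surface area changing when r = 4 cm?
96π cm²/s

S = 4πr²
dS/dt = dS/dr · dr/dt = 8πr · 3
At r = 4: dS/dt = 96π cm²/s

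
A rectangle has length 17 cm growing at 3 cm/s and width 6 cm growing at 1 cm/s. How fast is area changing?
35 cm²/s

A = lw
dA/dt = w·dl/dt + l·dw/dt = 6·3 + 17·1 = 35 cm²/s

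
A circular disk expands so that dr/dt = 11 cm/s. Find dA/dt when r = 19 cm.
418π cm²/s

A = πr²
dA/dt = 2πr · dr/dt = 2π(19)(11) = 418π cm²/s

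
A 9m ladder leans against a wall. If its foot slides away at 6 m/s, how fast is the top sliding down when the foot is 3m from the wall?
3√2/2 ≈ 2.121 m/s

x² + y² = 9²
2x·dx/dt + 2y·dy/dt = 0
dy/dt = -x/y · dx/dt = -3/(6√2) · 6 = -3√2/2 m/s
The top is descending at 3√2/2 ≈ 2.121 m/s.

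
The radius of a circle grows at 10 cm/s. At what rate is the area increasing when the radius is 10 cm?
200π cm²/s

A = πr²
dA/dt = 2πr · dr/dt = 2π(10)(10) = 200π cm²/s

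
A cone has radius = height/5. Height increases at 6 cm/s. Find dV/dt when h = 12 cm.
864π/25 cm³/s

V = (1/3)π(h/5)²h = πh³/75
dV/dt = πh²/25 · 6
At h = 12: dV/dt = 864π/25 cm³/s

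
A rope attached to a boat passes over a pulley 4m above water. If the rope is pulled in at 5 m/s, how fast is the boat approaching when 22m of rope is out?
55√13/39 ≈ 5.085 m/s

rope² = x² + 4²
x = √(22² - 4²) = 6√13
dx/dt = (rope/x) · d(rope)/dt = (22/(6√13)) · (-5) = -55√13/39 m/s
The boat approaches at 55√13/39 ≈ 5.085 m/s.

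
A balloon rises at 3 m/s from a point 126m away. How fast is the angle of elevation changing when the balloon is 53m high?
0.02023 rad/s

tan(θ) = y/126
sec²(θ) · dθ/dt = (1/126) · dy/dt
dθ/dt = cos²(θ)/126 · 3 = 126/(126² + 53²) · 3
dθ/dt = 0.02023 rad/s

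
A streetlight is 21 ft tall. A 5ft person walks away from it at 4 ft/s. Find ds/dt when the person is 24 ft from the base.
5/4 ft/s

By similar triangles: 21/(x+s) = 5/s
Solving: s = 5x/16
ds/dt = 5/16 · dx/dt = 5/16 · 4 = 5/4 ft/s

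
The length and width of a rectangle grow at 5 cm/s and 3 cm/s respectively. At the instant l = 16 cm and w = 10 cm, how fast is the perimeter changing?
16 cm/s

P = 2(l + w)
dP/dt = 2(dl/dt + dw/dt) = 2(5 + 3) = 16 cm/s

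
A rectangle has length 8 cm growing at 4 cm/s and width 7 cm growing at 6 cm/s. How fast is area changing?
76 cm²/s

A = lw
dA/dt = w·dl/dt + l·dw/dt = 7·4 + 8·6 = 76 cm²/s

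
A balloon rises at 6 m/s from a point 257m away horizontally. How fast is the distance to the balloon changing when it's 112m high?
672√78593/78593 ≈ 2.397 m/s

z² = 257² + y²
z = √(257² + 112²) = √78593
dz/dt = y/z · dy/dt = 112/√78593 · 6 = 672√78593/78593 ≈ 2.397 m/s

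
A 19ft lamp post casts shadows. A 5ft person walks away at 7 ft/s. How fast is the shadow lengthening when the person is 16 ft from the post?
5/2 ft/s

By similar triangles: 19/(x+s) = 5/s
Solving: s = 5x/14
ds/dt = 5/14 · dx/dt = 5/14 · 7 = 5/2 ft/s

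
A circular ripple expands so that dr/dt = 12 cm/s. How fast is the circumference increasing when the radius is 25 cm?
24π cm/s

C = 2πr
dC/dt = 2π · dr/dt = 2π · 12 = 24π cm/s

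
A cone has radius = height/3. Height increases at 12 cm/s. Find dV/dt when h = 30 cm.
1200π cm³/s

V = (1/3)π(h/3)²h = πh³/27
dV/dt = πh²/9 · 12
At h = 30: dV/dt = 1200π cm³/s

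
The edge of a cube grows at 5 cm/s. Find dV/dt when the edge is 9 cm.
1215 cm³/s

V = s³
dV/dt = 3s² · ds/dt = 3·9²·5 = 1215 cm³/s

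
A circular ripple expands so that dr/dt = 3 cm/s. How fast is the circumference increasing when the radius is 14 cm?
6π cm/s

C = 2πr
dC/dt = 2π · dr/dt = 2π · 3 = 6π cm/s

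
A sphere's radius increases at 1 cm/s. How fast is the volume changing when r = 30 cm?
3600π cm³/s

V = (4/3)πr³
dV/dt = dV/dr · dr/dt = 4πr² · 1
At r = 30: dV/dt = 3600π cm³/s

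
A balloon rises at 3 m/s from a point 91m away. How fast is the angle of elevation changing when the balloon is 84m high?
0.0178 rad/s

tan(θ) = y/91
sec²(θ) · dθ/dt = (1/91) · dy/dt
dθ/dt = cos²(θ)/91 · 3 = 91/(91² + 84²) · 3
dθ/dt = 0.0178 rad/s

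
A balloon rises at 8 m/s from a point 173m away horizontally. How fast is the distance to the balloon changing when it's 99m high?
396√39730/19865 ≈ 3.973 m/s

z² = 173² + y²
z = √(173² + 99²) = √39730
dz/dt = y/z · dy/dt = 99/√39730 · 8 = 396√39730/19865 ≈ 3.973 m/s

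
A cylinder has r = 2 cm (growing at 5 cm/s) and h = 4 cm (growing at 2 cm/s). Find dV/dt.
88π cm³/s

V = πr²h
dV/dt = 2πrh·dr/dt + πr²·dh/dt
= 2π(2)(4)(5) + π(2)²(2)
= 88π cm³/s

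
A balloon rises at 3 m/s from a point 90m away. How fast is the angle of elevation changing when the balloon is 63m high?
0.022371 rad/s

tan(θ) = y/90
sec²(θ) · dθ/dt = (1/90) · dy/dt
dθ/dt = cos²(θ)/90 · 3 = 90/(90² + 63²) · 3
dθ/dt = 0.022371 rad/s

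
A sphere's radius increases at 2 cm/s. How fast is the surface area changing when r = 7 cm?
112π cm²/s

S = 4πr²
dS/dt = dS/dr · dr/dt = 8πr · 2
At r = 7: dS/dt = 112π cm²/s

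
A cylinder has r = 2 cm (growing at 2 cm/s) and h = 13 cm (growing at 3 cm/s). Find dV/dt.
116π cm³/s

V = πr²h
dV/dt = 2πrh·dr/dt + πr²·dh/dt
= 2π(2)(13)(2) + π(2)²(3)
= 116π cm³/s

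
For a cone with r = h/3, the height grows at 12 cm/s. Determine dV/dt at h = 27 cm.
972π cm³/s

V = (1/3)π(h/3)²h = πh³/27
dV/dt = πh²/9 · 12
At h = 27: dV/dt = 972π cm³/s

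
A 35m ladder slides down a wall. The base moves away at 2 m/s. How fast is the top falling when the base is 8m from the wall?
16√129/387 ≈ 0.4696 m/s

x² + y² = 35²
2x·dx/dt + 2y·dy/dt = 0
dy/dt = -x/y · dx/dt = -8/(3√129) · 2 = -16√129/387 m/s
The top is descending at 16√129/387 ≈ 0.4696 m/s.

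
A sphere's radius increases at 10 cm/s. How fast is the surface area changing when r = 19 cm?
1520π cm²/s

S = 4πr²
dS/dt = dS/dr · dr/dt = 8πr · 10
At r = 19: dS/dt = 1520π cm²/s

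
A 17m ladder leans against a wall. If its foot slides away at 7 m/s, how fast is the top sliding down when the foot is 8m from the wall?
56/15 ≈ 3.733 m/s

x² + y² = 17²
2x·dx/dt + 2y·dy/dt = 0
dy/dt = -x/y · dx/dt = -8/15 · 7 = -56/15 m/s
The top is descending at 56/15 ≈ 3.733 m/s.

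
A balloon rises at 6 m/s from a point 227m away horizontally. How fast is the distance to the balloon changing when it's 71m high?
213√56570/28285 ≈ 1.791 m/s

z² = 227² + y²
z = √(227² + 71²) = √56570
dz/dt = y/z · dy/dt = 71/√56570 · 6 = 213√56570/28285 ≈ 1.791 m/s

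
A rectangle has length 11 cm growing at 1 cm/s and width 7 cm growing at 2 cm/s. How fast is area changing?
29 cm²/s

A = lw
dA/dt = w·dl/dt + l·dw/dt = 7·1 + 11·2 = 29 cm²/s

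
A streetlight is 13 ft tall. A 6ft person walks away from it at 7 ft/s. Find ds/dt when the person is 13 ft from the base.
6 ft/s

By similar triangles: 13/(x+s) = 6/s
Solving: s = 6x/7
ds/dt = 6/7 · dx/dt = 6/7 · 7 = 6 ft/s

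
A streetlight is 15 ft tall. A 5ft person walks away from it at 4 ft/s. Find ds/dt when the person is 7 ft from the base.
2 ft/s

By similar triangles: 15/(x+s) = 5/s
Solving: s = 5x/10
ds/dt = 5/10 · dx/dt = 1/2 · 4 = 2 ft/s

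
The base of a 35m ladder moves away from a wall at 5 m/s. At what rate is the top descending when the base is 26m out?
130√61/183 ≈ 5.548 m/s

x² + y² = 35²
2x·dx/dt + 2y·dy/dt = 0
dy/dt = -x/y · dx/dt = -26/(3√61) · 5 = -130√61/183 m/s
The top is descending at 130√61/183 ≈ 5.548 m/s.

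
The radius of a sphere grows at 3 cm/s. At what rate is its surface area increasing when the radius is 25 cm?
600π cm²/s

S = 4πr²
dS/dt = dS/dr · dr/dt = 8πr · 3
At r = 25: dS/dt = 600π cm²/s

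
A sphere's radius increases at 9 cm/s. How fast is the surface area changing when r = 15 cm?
1080π cm²/s

S = 4πr²
dS/dt = dS/dr · dr/dt = 8πr · 9
At r = 15: dS/dt = 1080π cm²/s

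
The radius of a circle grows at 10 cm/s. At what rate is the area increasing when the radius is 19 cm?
380π cm²/s

A = πr²
dA/dt = 2πr · dr/dt = 2π(19)(10) = 380π cm²/s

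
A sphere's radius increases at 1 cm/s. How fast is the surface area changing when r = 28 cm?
224π cm²/s

S = 4πr²
dS/dt = dS/dr · dr/dt = 8πr · 1
At r = 28: dS/dt = 224π cm²/s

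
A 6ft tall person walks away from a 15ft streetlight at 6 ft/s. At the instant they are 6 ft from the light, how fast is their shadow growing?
4 ft/s

By similar triangles: 15/(x+s) = 6/s
Solving: s = 6x/9
ds/dt = 6/9 · dx/dt = 2/3 · 6 = 4 ft/s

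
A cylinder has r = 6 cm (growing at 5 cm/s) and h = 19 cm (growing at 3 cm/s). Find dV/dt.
1248π cm³/s

V = πr²h
dV/dt = 2πrh·dr/dt + πr²·dh/dt
= 2π(6)(19)(5) + π(6)²(3)
= 1248π cm³/s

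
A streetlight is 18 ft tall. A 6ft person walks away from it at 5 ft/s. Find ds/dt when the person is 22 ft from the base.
5/2 ft/s

By similar triangles: 18/(x+s) = 6/s
Solving: s = 6x/12
ds/dt = 6/12 · dx/dt = 1/2 · 5 = 5/2 ft/s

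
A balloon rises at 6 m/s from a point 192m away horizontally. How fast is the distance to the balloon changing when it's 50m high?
150√9841/9841 ≈ 1.512 m/s

z² = 192² + y²
z = √(192² + 50²) = 2√9841
dz/dt = y/z · dy/dt = 50/(2√9841) · 6 = 150√9841/9841 ≈ 1.512 m/s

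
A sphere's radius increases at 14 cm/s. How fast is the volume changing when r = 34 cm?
64736π cm³/s

V = (4/3)πr³
dV/dt = dV/dr · dr/dt = 4πr² · 14
At r = 34: dV/dt = 64736π cm³/s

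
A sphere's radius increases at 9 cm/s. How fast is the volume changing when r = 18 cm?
11664π cm³/s

V = (4/3)πr³
dV/dt = dV/dr · dr/dt = 4πr² · 9
At r = 18: dV/dt = 11664π cm³/s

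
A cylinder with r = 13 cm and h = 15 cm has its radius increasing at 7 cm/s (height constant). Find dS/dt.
574π cm²/s

S = 2πrh + 2πr² (lateral + bases)
dS/dt = (2πh + 4πr)·dr/dt = (2π·15 + 4π·13)·7
= 574π cm²/s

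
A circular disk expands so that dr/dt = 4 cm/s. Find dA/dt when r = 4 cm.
32π cm²/s

A = πr²
dA/dt = 2πr · dr/dt = 2π(4)(4) = 32π cm²/s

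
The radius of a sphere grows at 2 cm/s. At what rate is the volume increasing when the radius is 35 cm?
9800π cm³/s

V = (4/3)πr³
dV/dt = dV/dr · dr/dt = 4πr² · 2
At r = 35: dV/dt = 9800π cm³/s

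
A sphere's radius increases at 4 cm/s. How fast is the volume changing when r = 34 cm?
18496π cm³/s

V = (4/3)πr³
dV/dt = dV/dr · dr/dt = 4πr² · 4
At r = 34: dV/dt = 18496π cm³/s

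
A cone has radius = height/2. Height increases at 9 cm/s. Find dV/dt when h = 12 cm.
324π cm³/s

V = (1/3)π(h/2)²h = πh³/12
dV/dt = πh²/4 · 9
At h = 12: dV/dt = 324π cm³/s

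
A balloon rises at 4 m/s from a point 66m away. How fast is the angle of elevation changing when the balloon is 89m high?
0.021504 rad/s

tan(θ) = y/66
sec²(θ) · dθ/dt = (1/66) · dy/dt
dθ/dt = cos²(θ)/66 · 4 = 66/(66² + 89²) · 4
dθ/dt = 0.021504 rad/s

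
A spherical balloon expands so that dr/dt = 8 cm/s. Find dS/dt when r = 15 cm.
960π cm²/s

S = 4πr²
dS/dt = dS/dr · dr/dt = 8πr · 8
At r = 15: dS/dt = 960π cm²/s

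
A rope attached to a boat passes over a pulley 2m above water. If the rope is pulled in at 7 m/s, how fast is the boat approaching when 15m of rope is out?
105√221/221 ≈ 7.063 m/s

rope² = x² + 2²
x = √(15² - 2²) = √221
dx/dt = (rope/x) · d(rope)/dt = (15/√221) · (-7) = -105√221/221 m/s
The boat approaches at 105√221/221 ≈ 7.063 m/s.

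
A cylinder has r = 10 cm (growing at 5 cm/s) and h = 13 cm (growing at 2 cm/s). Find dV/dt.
1500π cm³/s

V = πr²h
dV/dt = 2πrh·dr/dt + πr²·dh/dt
= 2π(10)(13)(5) + π(10)²(2)
= 1500π cm³/s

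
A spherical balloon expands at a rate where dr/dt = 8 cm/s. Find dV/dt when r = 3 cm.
288π cm³/s

V = (4/3)πr³
dV/dt = dV/dr · dr/dt = 4πr² · 8
At r = 3: dV/dt = 288π cm³/s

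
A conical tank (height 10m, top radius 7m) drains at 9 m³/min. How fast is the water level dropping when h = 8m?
225/(784π) ≈ 0.09135 m/min

r/h = 7/10, so r = (7/10)h
V = (1/3)πr²h = (1/3)π((7/10)h)²h = (49/300)πh³
dV/dh = (49/100)πh²
dh/dt = (dV/dt)/(dV/dh) = -9/((49/100)π·8²) = -225/(784π) m/min
The level is dropping at 225/(784π) ≈ 0.09135 m/min.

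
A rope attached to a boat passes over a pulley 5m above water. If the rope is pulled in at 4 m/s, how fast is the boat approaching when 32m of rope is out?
128√111/333 ≈ 4.05 m/s

rope² = x² + 5²
x = √(32² - 5²) = 3√111
dx/dt = (rope/x) · d(rope)/dt = (32/(3√111)) · (-4) = -128√111/333 m/s
The boat approaches at 128√111/333 ≈ 4.05 m/s.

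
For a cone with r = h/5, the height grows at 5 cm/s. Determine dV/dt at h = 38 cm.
1444π/5 cm³/s

V = (1/3)π(h/5)²h = πh³/75
dV/dt = πh²/25 · 5
At h = 38: dV/dt = 1444π/5 cm³/s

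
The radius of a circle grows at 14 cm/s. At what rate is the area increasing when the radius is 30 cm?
840π cm²/s

A = πr²
dA/dt = 2πr · dr/dt = 2π(30)(14) = 840π cm²/s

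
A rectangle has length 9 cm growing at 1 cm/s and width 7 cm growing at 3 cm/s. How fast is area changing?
34 cm²/s

A = lw
dA/dt = w·dl/dt + l·dw/dt = 7·1 + 9·3 = 34 cm²/s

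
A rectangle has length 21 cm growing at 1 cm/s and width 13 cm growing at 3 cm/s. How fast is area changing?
76 cm²/s

A = lw
dA/dt = w·dl/dt + l·dw/dt = 13·1 + 21·3 = 76 cm²/s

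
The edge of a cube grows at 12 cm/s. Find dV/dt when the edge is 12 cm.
5184 cm³/s

V = s³
dV/dt = 3s² · ds/dt = 3·12²·12 = 5184 cm³/s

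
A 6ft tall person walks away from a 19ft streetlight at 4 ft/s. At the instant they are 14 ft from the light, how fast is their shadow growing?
24/13 ft/s

By similar triangles: 19/(x+s) = 6/s
Solving: s = 6x/13
ds/dt = 6/13 · dx/dt = 6/13 · 4 = 24/13 ft/s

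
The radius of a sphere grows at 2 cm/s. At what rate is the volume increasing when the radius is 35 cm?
9800π cm³/s

V = (4/3)πr³
dV/dt = dV/dr · dr/dt = 4πr² · 2
At r = 35: dV/dt = 9800π cm³/s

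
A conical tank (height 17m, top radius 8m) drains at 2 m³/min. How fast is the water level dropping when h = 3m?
289/(288π) ≈ 0.3194 m/min

r/h = 8/17, so r = (8/17)h
V = (1/3)πr²h = (1/3)π((8/17)h)²h = (64/867)πh³
dV/dh = (64/289)πh²
dh/dt = (dV/dt)/(dV/dh) = -2/((64/289)π·3²) = -289/(288π) m/min
The level is dropping at 289/(288π) ≈ 0.3194 m/min.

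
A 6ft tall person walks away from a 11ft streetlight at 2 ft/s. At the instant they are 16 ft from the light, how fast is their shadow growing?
12/5 ft/s

By similar triangles: 11/(x+s) = 6/s
Solving: s = 6x/5
ds/dt = 6/5 · dx/dt = 6/5 · 2 = 12/5 ft/s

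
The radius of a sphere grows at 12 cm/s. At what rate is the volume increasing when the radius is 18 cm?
15552π cm³/s

V = (4/3)πr³
dV/dt = dV/dr · dr/dt = 4πr² · 12
At r = 18: dV/dt = 15552π cm³/s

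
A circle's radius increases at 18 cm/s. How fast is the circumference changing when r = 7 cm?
36π cm/s

C = 2πr
dC/dt = 2π · dr/dt = 2π · 18 = 36π cm/s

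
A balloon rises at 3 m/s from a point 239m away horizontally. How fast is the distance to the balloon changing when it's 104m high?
312√67937/67937 ≈ 1.197 m/s

z² = 239² + y²
z = √(239² + 104²) = √67937
dz/dt = y/z · dy/dt = 104/√67937 · 3 = 312√67937/67937 ≈ 1.197 m/s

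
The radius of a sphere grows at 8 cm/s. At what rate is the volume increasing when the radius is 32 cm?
32768π cm³/s

V = (4/3)πr³
dV/dt = dV/dr · dr/dt = 4πr² · 8
At r = 32: dV/dt = 32768π cm³/s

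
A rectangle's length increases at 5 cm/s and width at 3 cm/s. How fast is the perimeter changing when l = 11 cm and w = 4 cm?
16 cm/s

P = 2(l + w)
dP/dt = 2(dl/dt + dw/dt) = 2(5 + 3) = 16 cm/s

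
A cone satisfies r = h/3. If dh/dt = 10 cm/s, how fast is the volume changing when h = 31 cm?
9610π/9 cm³/s

V = (1/3)π(h/3)²h = πh³/27
dV/dt = πh²/9 · 10
At h = 31: dV/dt = 9610π/9 cm³/s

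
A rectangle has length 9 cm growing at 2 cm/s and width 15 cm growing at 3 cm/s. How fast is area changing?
57 cm²/s

A = lw
dA/dt = w·dl/dt + l·dw/dt = 15·2 + 9·3 = 57 cm²/s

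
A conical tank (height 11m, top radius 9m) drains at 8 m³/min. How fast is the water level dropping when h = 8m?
121/(648π) ≈ 0.05944 m/min

r/h = 9/11, so r = (9/11)h
V = (1/3)πr²h = (1/3)π((9/11)h)²h = (27/121)πh³
dV/dh = (81/121)πh²
dh/dt = (dV/dt)/(dV/dh) = -8/((81/121)π·8²) = -121/(648π) m/min
The level is dropping at 121/(648π) ≈ 0.05944 m/min.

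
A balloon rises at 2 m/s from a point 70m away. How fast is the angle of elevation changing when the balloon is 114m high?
0.007823 rad/s

tan(θ) = y/70
sec²(θ) · dθ/dt = (1/70) · dy/dt
dθ/dt = cos²(θ)/70 · 2 = 70/(70² + 114²) · 2
dθ/dt = 0.007823 rad/s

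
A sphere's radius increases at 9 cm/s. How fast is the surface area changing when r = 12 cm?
864π cm²/s

S = 4πr²
dS/dt = dS/dr · dr/dt = 8πr · 9
At r = 12: dS/dt = 864π cm²/s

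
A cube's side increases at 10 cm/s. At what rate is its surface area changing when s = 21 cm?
2520 cm²/s

A = 6s²
dA/dt = 12s · ds/dt = 12·21·10 = 2520 cm²/s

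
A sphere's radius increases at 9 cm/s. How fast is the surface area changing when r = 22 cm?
1584π cm²/s

S = 4πr²
dS/dt = dS/dr · dr/dt = 8πr · 9
At r = 22: dS/dt = 1584π cm²/s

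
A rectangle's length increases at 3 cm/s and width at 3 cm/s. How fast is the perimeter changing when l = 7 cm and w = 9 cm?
12 cm/s

P = 2(l + w)
dP/dt = 2(dl/dt + dw/dt) = 2(3 + 3) = 12 cm/s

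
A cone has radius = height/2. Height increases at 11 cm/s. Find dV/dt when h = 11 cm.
1331π/4 cm³/s

V = (1/3)π(h/2)²h = πh³/12
dV/dt = πh²/4 · 11
At h = 11: dV/dt = 1331π/4 cm³/s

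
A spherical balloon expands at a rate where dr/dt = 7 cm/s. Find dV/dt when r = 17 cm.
8092π cm³/s

V = (4/3)πr³
dV/dt = dV/dr · dr/dt = 4πr² · 7
At r = 17: dV/dt = 8092π cm³/s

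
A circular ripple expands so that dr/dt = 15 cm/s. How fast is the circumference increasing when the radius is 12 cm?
30π cm/s

C = 2πr
dC/dt = 2π · dr/dt = 2π · 15 = 30π cm/s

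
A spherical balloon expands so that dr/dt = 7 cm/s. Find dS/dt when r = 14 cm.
784π cm²/s

S = 4πr²
dS/dt = dS/dr · dr/dt = 8πr · 7
At r = 14: dS/dt = 784π cm²/s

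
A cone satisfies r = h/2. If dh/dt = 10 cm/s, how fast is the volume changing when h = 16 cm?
640π cm³/s

V = (1/3)π(h/2)²h = πh³/12
dV/dt = πh²/4 · 10
At h = 16: dV/dt = 640π cm³/s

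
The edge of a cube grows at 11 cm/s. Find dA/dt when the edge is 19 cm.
2508 cm²/s

A = 6s²
dA/dt = 12s · ds/dt = 12·19·11 = 2508 cm²/s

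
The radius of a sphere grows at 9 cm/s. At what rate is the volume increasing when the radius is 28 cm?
28224π cm³/s

V = (4/3)πr³
dV/dt = dV/dr · dr/dt = 4πr² · 9
At r = 28: dV/dt = 28224π cm³/s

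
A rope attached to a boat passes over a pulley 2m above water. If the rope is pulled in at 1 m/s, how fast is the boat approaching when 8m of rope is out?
4√15/15 ≈ 1.033 m/s

rope² = x² + 2²
x = √(8² - 2²) = 2√15
dx/dt = (rope/x) · d(rope)/dt = (8/(2√15)) · (-1) = -4√15/15 m/s
The boat approaches at 4√15/15 ≈ 1.033 m/s.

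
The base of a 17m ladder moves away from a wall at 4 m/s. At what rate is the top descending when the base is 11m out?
11√42/21 ≈ 3.395 m/s

x² + y² = 17²
2x·dx/dt + 2y·dy/dt = 0
dy/dt = -x/y · dx/dt = -11/(2√42) · 4 = -11√42/21 m/s
The top is descending at 11√42/21 ≈ 3.395 m/s.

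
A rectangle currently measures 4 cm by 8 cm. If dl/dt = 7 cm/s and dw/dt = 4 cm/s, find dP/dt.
22 cm/s

P = 2(l + w)
dP/dt = 2(dl/dt + dw/dt) = 2(7 + 4) = 22 cm/s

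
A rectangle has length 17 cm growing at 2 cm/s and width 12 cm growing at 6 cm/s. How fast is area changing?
126 cm²/s

A = lw
dA/dt = w·dl/dt + l·dw/dt = 12·2 + 17·6 = 126 cm²/s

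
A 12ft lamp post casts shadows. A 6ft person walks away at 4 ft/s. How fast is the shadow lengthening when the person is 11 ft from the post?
4 ft/s

By similar triangles: 12/(x+s) = 6/s
Solving: s = 6x/6
ds/dt = 6/6 · dx/dt = 1 · 4 = 4 ft/s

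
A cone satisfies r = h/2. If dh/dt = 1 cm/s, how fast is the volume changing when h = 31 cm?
961π/4 cm³/s

V = (1/3)π(h/2)²h = πh³/12
dV/dt = πh²/4 · 1
At h = 31: dV/dt = 961π/4 cm³/s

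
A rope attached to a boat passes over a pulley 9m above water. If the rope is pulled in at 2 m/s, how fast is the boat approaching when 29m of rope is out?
29√190/190 ≈ 2.104 m/s

rope² = x² + 9²
x = √(29² - 9²) = 2√190
dx/dt = (rope/x) · d(rope)/dt = (29/(2√190)) · (-2) = -29√190/190 m/s
The boat approaches at 29√190/190 ≈ 2.104 m/s.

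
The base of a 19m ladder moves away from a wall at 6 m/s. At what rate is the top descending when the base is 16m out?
32√105/35 ≈ 9.369 m/s

x² + y² = 19²
2x·dx/dt + 2y·dy/dt = 0
dy/dt = -x/y · dx/dt = -16/√105 · 6 = -32√105/35 m/s
The top is descending at 32√105/35 ≈ 9.369 m/s.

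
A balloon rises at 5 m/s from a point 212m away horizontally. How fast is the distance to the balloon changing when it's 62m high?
155√12197/12197 ≈ 1.403 m/s

z² = 212² + y²
z = √(212² + 62²) = 2√12197
dz/dt = y/z · dy/dt = 62/(2√12197) · 5 = 155√12197/12197 ≈ 1.403 m/s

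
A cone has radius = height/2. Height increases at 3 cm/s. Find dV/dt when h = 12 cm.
108π cm³/s

V = (1/3)π(h/2)²h = πh³/12
dV/dt = πh²/4 · 3
At h = 12: dV/dt = 108π cm³/s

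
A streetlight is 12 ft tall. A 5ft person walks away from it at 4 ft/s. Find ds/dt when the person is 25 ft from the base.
20/7 ft/s

By similar triangles: 12/(x+s) = 5/s
Solving: s = 5x/7
ds/dt = 5/7 · dx/dt = 5/7 · 4 = 20/7 ft/s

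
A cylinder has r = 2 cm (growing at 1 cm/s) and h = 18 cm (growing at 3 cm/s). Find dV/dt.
84π cm³/s

V = πr²h
dV/dt = 2πrh·dr/dt + πr²·dh/dt
= 2π(2)(18)(1) + π(2)²(3)
= 84π cm³/s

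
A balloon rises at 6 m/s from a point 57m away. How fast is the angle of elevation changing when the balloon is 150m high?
0.013282 rad/s

tan(θ) = y/57
sec²(θ) · dθ/dt = (1/57) · dy/dt
dθ/dt = cos²(θ)/57 · 6 = 57/(57² + 150²) · 6
dθ/dt = 0.013282 rad/s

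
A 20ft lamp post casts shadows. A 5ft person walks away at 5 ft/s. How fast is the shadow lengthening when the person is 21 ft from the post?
5/3 ft/s

By similar triangles: 20/(x+s) = 5/s
Solving: s = 5x/15
ds/dt = 5/15 · dx/dt = 1/3 · 5 = 5/3 ft/s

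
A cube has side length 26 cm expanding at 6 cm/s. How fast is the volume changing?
12168 cm³/s

V = s³
dV/dt = 3s² · ds/dt = 3·26²·6 = 12168 cm³/s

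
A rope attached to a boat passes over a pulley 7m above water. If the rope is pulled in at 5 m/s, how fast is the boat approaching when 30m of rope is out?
150√851/851 ≈ 5.142 m/s

rope² = x² + 7²
x = √(30² - 7²) = √851
dx/dt = (rope/x) · d(rope)/dt = (30/√851) · (-5) = -150√851/851 m/s
The boat approaches at 150√851/851 ≈ 5.142 m/s.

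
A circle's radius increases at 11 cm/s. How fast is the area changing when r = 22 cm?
484π cm²/s

A = πr²
dA/dt = 2πr · dr/dt = 2π(22)(11) = 484π cm²/s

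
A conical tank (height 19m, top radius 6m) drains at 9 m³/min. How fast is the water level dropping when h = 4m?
361/(64π) ≈ 1.795 m/min

r/h = 6/19, so r = (6/19)h
V = (1/3)πr²h = (1/3)π((6/19)h)²h = (12/361)πh³
dV/dh = (36/361)πh²
dh/dt = (dV/dt)/(dV/dh) = -9/((36/361)π·4²) = -361/(64π) m/min
The level is dropping at 361/(64π) ≈ 1.795 m/min.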